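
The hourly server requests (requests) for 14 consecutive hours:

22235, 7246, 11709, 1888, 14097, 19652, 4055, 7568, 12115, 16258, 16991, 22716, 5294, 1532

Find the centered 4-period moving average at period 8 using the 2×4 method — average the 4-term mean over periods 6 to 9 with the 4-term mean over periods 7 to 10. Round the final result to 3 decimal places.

Sum over 6–9: 19652 + 4055 + 7568 + 12115 = 43390
Sum over 7–10: 4055 + 7568 + 12115 + 16258 = 39996
CMA at t=8 = (43390 + 39996) / (2·4) = 83386 / 8 = 10423.250

10423.250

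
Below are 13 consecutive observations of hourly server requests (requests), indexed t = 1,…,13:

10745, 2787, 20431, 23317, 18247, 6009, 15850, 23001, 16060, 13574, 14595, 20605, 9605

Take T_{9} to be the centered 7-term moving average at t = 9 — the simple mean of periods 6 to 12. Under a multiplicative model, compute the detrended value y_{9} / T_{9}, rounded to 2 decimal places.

1.02

Trend T_9 = (6009 + 15850 + 23001 + 16060 + 13574 + 14595 + 20605) / 7 = 109694/7 = 15670.5714
Ratio to trend: 16060 / 15670.5714 = 1.02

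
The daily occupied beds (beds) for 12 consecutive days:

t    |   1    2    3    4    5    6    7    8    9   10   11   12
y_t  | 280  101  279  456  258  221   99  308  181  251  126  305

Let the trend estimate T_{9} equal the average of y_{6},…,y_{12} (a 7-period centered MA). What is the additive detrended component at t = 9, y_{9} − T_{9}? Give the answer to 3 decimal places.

Trend T_9 = (221 + 99 + 308 + 181 + 251 + 126 + 305) / 7 = 1491/7 = 213.00000
Detrended value: 181 − 213.00000 = -32.000

-32.000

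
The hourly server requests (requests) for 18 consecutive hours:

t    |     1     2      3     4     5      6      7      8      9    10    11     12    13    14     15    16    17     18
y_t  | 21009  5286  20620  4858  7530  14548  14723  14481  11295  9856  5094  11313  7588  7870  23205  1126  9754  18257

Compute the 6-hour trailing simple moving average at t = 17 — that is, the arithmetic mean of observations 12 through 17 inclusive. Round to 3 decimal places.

Sum of periods 12–17: 11313 + 7588 + 7870 + 23205 + 1126 + 9754 = 60856
Divide by 6: 60856 / 6 = 10142.667

10142.667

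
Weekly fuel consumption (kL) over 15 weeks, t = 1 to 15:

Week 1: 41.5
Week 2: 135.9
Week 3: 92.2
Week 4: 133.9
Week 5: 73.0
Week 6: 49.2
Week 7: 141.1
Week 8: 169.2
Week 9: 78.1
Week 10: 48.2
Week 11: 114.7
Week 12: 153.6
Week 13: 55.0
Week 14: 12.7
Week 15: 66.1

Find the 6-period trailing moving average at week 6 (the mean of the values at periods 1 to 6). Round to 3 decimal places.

87.617

Sum of periods 1–6: 41.5 + 135.9 + 92.2 + 133.9 + 73.0 + 49.2 = 525.7
Divide by 6: 525.7 / 6 = 87.617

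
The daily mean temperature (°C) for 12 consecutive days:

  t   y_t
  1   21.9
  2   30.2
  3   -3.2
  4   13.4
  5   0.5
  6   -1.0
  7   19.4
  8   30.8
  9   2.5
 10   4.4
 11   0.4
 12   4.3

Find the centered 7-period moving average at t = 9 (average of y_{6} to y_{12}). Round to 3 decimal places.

Sum of periods 6–12: (-1.0) + 19.4 + 30.8 + 2.5 + 4.4 + 0.4 + 4.3 = 60.8
Divide by 7: 60.8 / 7 = 8.686

8.686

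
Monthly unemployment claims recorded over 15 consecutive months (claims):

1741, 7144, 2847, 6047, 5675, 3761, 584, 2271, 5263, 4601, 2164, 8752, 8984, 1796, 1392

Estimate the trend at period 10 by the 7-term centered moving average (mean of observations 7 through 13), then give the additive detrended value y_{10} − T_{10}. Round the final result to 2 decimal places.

Trend T_10 = (584 + 2271 + 5263 + 4601 + 2164 + 8752 + 8984) / 7 = 32619/7 = 4659.8571
Detrended value: 4601 − 4659.8571 = -58.86

-58.86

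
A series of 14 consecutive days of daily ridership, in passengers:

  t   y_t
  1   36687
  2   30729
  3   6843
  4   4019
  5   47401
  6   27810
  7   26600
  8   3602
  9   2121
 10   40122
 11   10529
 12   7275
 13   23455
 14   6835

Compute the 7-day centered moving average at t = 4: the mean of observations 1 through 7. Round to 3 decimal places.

Sum of periods 1–7: 36687 + 30729 + 6843 + 4019 + 47401 + 27810 + 26600 = 180089
Divide by 7: 180089 / 7 = 25727.000

25727.000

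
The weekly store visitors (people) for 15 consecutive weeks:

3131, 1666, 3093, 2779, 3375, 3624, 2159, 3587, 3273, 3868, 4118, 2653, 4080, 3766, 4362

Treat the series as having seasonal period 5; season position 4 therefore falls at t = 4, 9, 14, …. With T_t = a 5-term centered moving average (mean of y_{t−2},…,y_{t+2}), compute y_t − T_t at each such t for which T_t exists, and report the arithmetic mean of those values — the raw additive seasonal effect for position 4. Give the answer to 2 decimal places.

-128.20

Season position 4 occurs at t = 4, 9 (where T_t is defined).
t=4: T_4 = 2907.4000; y_4 − T_4 = 2779 − 2907.4000 = -128.4000
t=9: T_9 = 3401.0000; y_9 − T_9 = 3273 − 3401.0000 = -128.0000
Mean deviation: (-128.4000 + -128.0000) / 2 = -128.20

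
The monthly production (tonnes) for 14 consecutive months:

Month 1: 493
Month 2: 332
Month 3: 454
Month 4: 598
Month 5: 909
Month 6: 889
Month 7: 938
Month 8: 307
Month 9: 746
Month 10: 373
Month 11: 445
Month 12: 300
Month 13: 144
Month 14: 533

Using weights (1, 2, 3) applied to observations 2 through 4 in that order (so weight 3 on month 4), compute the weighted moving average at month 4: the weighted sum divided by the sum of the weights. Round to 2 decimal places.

Weighted sum: 1·332 + 2·454 + 3·598 = 332 + 908 + 1794 = 3034
Weight total: 1 + 2 + 3 = 6
WMA = 3034 / 6 = 505.67

505.67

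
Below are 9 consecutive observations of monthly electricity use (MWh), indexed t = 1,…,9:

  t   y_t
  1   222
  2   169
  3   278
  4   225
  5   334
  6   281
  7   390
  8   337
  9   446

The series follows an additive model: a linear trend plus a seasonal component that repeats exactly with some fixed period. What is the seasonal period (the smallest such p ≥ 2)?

2

First differences y_{t+1} − y_t: -53, 109, -53, 109, -53, 109, …
The difference pattern repeats every 2 terms and not for any smaller step, so p = 2.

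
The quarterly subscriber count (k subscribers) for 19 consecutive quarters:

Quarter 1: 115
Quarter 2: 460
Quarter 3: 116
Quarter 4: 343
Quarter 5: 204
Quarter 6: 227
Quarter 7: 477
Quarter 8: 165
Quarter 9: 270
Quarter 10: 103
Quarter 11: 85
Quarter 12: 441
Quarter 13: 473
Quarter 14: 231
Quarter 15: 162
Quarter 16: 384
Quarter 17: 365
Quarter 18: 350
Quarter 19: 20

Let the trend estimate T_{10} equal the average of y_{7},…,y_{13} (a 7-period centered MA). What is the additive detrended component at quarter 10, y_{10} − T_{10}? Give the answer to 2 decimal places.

Trend T_10 = (477 + 165 + 270 + 103 + 85 + 441 + 473) / 7 = 2014/7 = 287.7143
Detrended value: 103 − 287.7143 = -184.71

-184.71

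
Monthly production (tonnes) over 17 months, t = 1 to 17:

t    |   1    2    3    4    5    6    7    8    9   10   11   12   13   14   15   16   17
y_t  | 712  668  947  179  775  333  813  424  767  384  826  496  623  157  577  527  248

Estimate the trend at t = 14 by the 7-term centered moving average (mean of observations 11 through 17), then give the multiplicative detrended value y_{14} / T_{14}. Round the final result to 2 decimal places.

Trend T_14 = (826 + 496 + 623 + 157 + 577 + 527 + 248) / 7 = 3454/7 = 493.4286
Ratio to trend: 157 / 493.4286 = 0.32

0.32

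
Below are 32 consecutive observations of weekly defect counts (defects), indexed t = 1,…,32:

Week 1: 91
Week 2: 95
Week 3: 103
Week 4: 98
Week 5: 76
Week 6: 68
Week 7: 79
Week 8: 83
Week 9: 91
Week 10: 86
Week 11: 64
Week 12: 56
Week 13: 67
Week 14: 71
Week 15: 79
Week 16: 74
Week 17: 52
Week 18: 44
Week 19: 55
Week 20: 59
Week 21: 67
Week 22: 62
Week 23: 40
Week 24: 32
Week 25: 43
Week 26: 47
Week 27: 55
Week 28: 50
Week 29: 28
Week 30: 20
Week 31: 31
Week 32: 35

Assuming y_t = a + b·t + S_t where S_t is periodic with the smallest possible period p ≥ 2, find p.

First differences y_{t+1} − y_t: 4, 8, -5, -22, -8, 11, 4, 8, -5, -22, -8, 11, 4, 8, …
The difference pattern repeats every 6 terms and not for any smaller step, so p = 6.

6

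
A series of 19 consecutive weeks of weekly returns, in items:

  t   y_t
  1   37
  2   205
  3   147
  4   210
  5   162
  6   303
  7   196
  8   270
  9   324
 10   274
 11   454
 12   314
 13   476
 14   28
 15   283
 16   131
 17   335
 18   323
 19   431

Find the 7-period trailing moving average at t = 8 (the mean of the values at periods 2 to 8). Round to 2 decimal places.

213.29

Sum of periods 2–8: 205 + 147 + 210 + 162 + 303 + 196 + 270 = 1493
Divide by 7: 1493 / 7 = 213.29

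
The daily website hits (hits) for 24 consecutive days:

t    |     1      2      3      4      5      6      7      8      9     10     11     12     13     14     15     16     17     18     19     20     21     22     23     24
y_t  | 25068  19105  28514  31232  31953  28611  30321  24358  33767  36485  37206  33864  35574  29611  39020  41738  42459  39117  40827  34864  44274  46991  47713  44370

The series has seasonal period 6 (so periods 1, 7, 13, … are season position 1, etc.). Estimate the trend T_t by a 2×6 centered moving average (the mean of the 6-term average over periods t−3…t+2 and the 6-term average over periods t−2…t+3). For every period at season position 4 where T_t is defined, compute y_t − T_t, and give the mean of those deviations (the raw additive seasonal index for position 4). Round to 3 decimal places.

Season position 4 occurs at t = 4, 10, 16 (where T_t is defined).
t=4: T_4 = 27851.58333; y_4 − T_4 = 31232 − 27851.58333 = 3380.41667
t=10: T_10 = 33104.58333; y_10 − T_10 = 36485 − 33104.58333 = 3380.41667
t=16: T_16 = 38357.58333; y_16 − T_16 = 41738 − 38357.58333 = 3380.41667
Mean deviation: (3380.41667 + 3380.41667 + 3380.41667) / 3 = 3380.417

3380.417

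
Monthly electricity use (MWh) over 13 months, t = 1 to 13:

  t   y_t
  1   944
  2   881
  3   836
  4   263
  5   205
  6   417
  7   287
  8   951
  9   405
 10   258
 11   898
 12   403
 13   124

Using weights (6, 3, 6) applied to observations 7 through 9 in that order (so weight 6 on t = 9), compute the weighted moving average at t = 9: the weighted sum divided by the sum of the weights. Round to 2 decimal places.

Weighted sum: 6·287 + 3·951 + 6·405 = 1722 + 2853 + 2430 = 7005
Weight total: 6 + 3 + 6 = 15
WMA = 7005 / 15 = 467.00

467.00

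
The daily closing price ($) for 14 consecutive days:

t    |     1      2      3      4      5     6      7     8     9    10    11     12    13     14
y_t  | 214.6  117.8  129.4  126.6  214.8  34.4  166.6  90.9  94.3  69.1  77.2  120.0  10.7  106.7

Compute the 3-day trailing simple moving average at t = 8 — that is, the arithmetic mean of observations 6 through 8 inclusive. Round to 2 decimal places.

Sum of periods 6–8: 34.4 + 166.6 + 90.9 = 291.9
Divide by 3: 291.9 / 3 = 97.30

97.30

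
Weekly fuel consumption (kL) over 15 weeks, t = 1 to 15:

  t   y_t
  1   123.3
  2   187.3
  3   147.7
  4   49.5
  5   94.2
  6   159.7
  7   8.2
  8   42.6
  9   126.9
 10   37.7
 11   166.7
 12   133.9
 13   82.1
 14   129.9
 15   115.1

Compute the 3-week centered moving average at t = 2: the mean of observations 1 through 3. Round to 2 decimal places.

Sum of periods 1–3: 123.3 + 187.3 + 147.7 = 458.3
Divide by 3: 458.3 / 3 = 152.77

152.77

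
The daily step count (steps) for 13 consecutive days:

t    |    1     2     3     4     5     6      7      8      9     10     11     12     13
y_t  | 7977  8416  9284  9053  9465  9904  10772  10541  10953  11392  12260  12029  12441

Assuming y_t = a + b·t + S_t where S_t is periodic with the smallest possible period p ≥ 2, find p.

4

First differences y_{t+1} − y_t: 439, 868, -231, 412, 439, 868, -231, 412, 439, 868, …
The difference pattern repeats every 4 terms and not for any smaller step, so p = 4.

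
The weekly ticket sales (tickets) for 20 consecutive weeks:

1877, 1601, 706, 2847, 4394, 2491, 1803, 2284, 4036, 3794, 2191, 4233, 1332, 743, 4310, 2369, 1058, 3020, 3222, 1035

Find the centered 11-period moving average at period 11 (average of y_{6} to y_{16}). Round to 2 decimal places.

2689.64

Sum of periods 6–16: 2491 + 1803 + 2284 + 4036 + 3794 + 2191 + 4233 + 1332 + 743 + 4310 + 2369 = 29586
Divide by 11: 29586 / 11 = 2689.64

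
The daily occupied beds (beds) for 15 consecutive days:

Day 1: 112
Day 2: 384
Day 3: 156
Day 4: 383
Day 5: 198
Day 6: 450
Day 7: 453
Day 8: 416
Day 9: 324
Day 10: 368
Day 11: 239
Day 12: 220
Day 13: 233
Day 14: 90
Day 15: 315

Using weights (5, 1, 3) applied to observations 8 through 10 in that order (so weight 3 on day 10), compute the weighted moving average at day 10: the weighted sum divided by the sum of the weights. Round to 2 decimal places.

389.78

Weighted sum: 5·416 + 1·324 + 3·368 = 2080 + 324 + 1104 = 3508
Weight total: 5 + 1 + 3 = 9
WMA = 3508 / 9 = 389.78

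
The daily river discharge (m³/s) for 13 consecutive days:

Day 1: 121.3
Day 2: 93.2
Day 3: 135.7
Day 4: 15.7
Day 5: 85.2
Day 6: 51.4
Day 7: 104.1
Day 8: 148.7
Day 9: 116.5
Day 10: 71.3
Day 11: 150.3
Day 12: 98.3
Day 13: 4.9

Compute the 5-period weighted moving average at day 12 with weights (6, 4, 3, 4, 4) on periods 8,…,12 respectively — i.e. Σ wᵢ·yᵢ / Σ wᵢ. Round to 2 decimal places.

122.21

Weighted sum: 6·148.7 + 4·116.5 + 3·71.3 + 4·150.3 + 4·98.3 = 892.2 + 466.0 + 213.9 + 601.2 + 393.2 = 2566.5
Weight total: 6 + 4 + 3 + 4 + 4 = 21
WMA = 2566.5 / 21 = 122.21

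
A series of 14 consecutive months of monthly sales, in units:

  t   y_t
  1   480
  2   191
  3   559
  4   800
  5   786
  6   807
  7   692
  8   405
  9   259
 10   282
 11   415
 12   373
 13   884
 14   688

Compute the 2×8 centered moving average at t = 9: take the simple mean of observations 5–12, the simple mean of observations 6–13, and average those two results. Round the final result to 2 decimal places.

508.50

Sum over 5–12: 786 + 807 + 692 + 405 + 259 + 282 + 415 + 373 = 4019
Sum over 6–13: 807 + 692 + 405 + 259 + 282 + 415 + 373 + 884 = 4117
CMA at t=9 = (4019 + 4117) / (2·8) = 8136 / 16 = 508.50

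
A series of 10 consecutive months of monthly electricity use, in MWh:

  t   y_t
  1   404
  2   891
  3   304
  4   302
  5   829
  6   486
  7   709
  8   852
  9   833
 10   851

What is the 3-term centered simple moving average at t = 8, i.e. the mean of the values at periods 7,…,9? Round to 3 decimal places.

798.000

Sum of periods 7–9: 709 + 852 + 833 = 2394
Divide by 3: 2394 / 3 = 798.000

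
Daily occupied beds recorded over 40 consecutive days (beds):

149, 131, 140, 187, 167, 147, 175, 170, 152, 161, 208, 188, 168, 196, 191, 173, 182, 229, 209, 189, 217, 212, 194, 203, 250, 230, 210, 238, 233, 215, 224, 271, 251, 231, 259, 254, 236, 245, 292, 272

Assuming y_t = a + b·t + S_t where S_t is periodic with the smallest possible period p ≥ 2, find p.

First differences y_{t+1} − y_t: -18, 9, 47, -20, -20, 28, -5, -18, 9, 47, -20, -20, 28, -5, -18, 9, …
The difference pattern repeats every 7 terms and not for any smaller step, so p = 7.

7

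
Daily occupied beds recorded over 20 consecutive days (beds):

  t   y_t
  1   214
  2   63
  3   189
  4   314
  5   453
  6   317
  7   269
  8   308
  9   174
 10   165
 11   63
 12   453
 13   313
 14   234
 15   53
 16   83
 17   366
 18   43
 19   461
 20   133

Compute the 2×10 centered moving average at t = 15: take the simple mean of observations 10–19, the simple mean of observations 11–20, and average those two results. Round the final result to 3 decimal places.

Sum over 10–19: 165 + 63 + 453 + 313 + 234 + 53 + 83 + 366 + 43 + 461 = 2234
Sum over 11–20: 63 + 453 + 313 + 234 + 53 + 83 + 366 + 43 + 461 + 133 = 2202
CMA at t=15 = (2234 + 2202) / (2·10) = 4436 / 20 = 221.800

221.800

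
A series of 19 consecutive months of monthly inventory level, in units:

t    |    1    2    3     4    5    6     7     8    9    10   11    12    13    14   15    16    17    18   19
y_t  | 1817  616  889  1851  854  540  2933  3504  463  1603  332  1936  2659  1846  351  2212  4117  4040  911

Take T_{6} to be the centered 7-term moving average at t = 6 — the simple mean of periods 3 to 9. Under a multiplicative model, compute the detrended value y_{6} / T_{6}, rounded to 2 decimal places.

Trend T_6 = (889 + 1851 + 854 + 540 + 2933 + 3504 + 463) / 7 = 11034/7 = 1576.2857
Ratio to trend: 540 / 1576.2857 = 0.34

0.34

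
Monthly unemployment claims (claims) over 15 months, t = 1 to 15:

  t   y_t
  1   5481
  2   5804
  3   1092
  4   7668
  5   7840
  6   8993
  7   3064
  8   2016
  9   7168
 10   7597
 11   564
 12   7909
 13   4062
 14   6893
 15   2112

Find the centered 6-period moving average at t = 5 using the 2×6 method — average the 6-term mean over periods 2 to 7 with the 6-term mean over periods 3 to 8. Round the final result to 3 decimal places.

5427.833

Sum over 2–7: 5804 + 1092 + 7668 + 7840 + 8993 + 3064 = 34461
Sum over 3–8: 1092 + 7668 + 7840 + 8993 + 3064 + 2016 = 30673
CMA at t=5 = (34461 + 30673) / (2·6) = 65134 / 12 = 5427.833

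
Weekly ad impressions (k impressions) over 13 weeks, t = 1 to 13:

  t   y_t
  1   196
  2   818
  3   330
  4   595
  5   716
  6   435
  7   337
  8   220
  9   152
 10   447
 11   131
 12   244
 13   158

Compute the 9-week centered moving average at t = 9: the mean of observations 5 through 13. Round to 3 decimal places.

Sum of periods 5–13: 716 + 435 + 337 + 220 + 152 + 447 + 131 + 244 + 158 = 2840
Divide by 9: 2840 / 9 = 315.556

315.556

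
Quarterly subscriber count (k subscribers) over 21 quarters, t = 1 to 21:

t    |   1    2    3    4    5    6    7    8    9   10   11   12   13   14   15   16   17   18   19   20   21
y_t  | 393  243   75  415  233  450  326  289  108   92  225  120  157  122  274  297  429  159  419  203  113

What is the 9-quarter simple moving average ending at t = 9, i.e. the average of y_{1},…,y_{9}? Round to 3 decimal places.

Sum of periods 1–9: 393 + 243 + 75 + 415 + 233 + 450 + 326 + 289 + 108 = 2532
Divide by 9: 2532 / 9 = 281.333

281.333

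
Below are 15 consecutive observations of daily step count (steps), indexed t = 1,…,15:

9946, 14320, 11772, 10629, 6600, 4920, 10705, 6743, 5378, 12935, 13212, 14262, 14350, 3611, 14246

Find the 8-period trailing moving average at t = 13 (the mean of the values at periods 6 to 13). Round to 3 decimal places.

Sum of periods 6–13: 4920 + 10705 + 6743 + 5378 + 12935 + 13212 + 14262 + 14350 = 82505
Divide by 8: 82505 / 8 = 10313.125

10313.125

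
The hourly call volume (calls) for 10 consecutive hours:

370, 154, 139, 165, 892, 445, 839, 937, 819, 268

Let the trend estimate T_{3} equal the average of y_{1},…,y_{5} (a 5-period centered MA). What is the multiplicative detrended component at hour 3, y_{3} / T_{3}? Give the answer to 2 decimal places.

Trend T_3 = (370 + 154 + 139 + 165 + 892) / 5 = 1720/5 = 344.0000
Ratio to trend: 139 / 344.0000 = 0.40

0.40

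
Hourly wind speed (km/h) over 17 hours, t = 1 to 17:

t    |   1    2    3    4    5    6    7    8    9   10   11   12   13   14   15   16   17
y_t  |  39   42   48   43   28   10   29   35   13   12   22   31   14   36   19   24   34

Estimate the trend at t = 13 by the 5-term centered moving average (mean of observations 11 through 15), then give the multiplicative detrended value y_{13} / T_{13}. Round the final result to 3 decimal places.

Trend T_13 = (22 + 31 + 14 + 36 + 19) / 5 = 122/5 = 24.40000
Ratio to trend: 14 / 24.40000 = 0.574

0.574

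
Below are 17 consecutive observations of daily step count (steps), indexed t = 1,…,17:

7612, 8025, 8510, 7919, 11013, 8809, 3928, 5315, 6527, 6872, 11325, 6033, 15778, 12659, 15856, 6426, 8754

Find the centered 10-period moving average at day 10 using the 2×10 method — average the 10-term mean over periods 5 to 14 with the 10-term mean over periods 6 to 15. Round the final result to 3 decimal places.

9068.050

Sum over 5–14: 11013 + 8809 + 3928 + 5315 + 6527 + 6872 + 11325 + 6033 + 15778 + 12659 = 88259
Sum over 6–15: 8809 + 3928 + 5315 + 6527 + 6872 + 11325 + 6033 + 15778 + 12659 + 15856 = 93102
CMA at t=10 = (88259 + 93102) / (2·10) = 181361 / 20 = 9068.050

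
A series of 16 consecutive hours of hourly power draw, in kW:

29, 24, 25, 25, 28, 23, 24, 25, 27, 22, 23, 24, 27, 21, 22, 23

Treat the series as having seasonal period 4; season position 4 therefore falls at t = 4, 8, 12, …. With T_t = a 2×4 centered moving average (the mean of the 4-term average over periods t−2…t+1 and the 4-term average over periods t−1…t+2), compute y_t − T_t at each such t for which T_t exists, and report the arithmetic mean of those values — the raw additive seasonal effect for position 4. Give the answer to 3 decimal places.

Season position 4 occurs at t = 4, 8, 12 (where T_t is defined).
t=4: T_4 = 25.37500; y_4 − T_4 = 25 − 25.37500 = -0.37500
t=8: T_8 = 24.62500; y_8 − T_8 = 25 − 24.62500 = 0.37500
t=12: T_12 = 23.87500; y_12 − T_12 = 24 − 23.87500 = 0.12500
Mean deviation: (-0.37500 + 0.37500 + 0.12500) / 3 = 0.042

0.042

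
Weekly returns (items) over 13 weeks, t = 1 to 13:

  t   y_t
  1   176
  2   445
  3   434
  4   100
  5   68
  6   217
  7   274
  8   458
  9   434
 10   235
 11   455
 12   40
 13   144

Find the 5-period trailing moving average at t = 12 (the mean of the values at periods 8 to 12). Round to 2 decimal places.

324.40

Sum of periods 8–12: 458 + 434 + 235 + 455 + 40 = 1622
Divide by 5: 1622 / 5 = 324.40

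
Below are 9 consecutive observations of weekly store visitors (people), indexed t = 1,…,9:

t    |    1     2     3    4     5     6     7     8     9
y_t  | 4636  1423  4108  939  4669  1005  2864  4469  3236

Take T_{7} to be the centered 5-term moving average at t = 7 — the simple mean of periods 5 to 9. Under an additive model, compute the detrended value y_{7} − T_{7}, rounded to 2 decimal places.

-384.60

Trend T_7 = (4669 + 1005 + 2864 + 4469 + 3236) / 5 = 16243/5 = 3248.6000
Detrended value: 2864 − 3248.6000 = -384.60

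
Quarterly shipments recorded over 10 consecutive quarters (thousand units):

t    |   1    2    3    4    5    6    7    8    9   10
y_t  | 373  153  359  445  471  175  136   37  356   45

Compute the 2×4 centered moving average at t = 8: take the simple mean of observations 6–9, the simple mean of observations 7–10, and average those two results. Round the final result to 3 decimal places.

159.750

Sum over 6–9: 175 + 136 + 37 + 356 = 704
Sum over 7–10: 136 + 37 + 356 + 45 = 574
CMA at t=8 = (704 + 574) / (2·4) = 1278 / 8 = 159.750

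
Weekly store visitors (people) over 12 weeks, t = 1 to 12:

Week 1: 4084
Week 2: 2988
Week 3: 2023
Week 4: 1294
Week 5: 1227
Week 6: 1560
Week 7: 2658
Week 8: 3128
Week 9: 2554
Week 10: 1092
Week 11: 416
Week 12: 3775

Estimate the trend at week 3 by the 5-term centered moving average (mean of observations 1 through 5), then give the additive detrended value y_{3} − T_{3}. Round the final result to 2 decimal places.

Trend T_3 = (4084 + 2988 + 2023 + 1294 + 1227) / 5 = 11616/5 = 2323.2000
Detrended value: 2023 − 2323.2000 = -300.20

-300.20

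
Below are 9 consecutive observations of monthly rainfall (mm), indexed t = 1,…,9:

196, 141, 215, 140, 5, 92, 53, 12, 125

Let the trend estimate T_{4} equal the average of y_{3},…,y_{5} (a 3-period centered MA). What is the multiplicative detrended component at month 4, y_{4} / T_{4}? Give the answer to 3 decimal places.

1.167

Trend T_4 = (215 + 140 + 5) / 3 = 360/3 = 120.00000
Ratio to trend: 140 / 120.00000 = 1.167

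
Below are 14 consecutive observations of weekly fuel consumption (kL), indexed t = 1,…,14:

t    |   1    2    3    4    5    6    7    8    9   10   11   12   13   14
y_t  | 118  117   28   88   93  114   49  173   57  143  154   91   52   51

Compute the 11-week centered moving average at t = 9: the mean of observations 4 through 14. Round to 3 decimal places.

96.818

Sum of periods 4–14: 88 + 93 + 114 + 49 + 173 + 57 + 143 + 154 + 91 + 52 + 51 = 1065
Divide by 11: 1065 / 11 = 96.818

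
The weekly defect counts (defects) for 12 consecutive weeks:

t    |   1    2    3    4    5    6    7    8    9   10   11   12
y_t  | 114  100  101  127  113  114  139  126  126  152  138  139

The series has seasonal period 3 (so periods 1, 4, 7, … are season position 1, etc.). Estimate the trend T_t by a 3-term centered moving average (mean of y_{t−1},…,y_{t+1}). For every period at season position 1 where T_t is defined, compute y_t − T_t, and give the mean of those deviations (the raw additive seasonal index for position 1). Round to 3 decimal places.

13.111

Season position 1 occurs at t = 4, 7, 10 (where T_t is defined).
t=4: T_4 = 113.66667; y_4 − T_4 = 127 − 113.66667 = 13.33333
t=7: T_7 = 126.33333; y_7 − T_7 = 139 − 126.33333 = 12.66667
t=10: T_10 = 138.66667; y_10 − T_10 = 152 − 138.66667 = 13.33333
Mean deviation: (13.33333 + 12.66667 + 13.33333) / 3 = 13.111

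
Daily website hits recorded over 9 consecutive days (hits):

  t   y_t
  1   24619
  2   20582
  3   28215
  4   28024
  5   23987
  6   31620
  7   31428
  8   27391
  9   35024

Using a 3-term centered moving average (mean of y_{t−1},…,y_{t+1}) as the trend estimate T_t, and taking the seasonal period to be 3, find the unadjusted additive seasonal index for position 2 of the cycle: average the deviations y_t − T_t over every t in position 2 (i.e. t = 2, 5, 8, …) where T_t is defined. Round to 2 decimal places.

-3890.00

Season position 2 occurs at t = 2, 5, 8 (where T_t is defined).
t=2: T_2 = 24472.0000; y_2 − T_2 = 20582 − 24472.0000 = -3890.0000
t=5: T_5 = 27877.0000; y_5 − T_5 = 23987 − 27877.0000 = -3890.0000
t=8: T_8 = 31281.0000; y_8 − T_8 = 27391 − 31281.0000 = -3890.0000
Mean deviation: (-3890.0000 + -3890.0000 + -3890.0000) / 3 = -3890.00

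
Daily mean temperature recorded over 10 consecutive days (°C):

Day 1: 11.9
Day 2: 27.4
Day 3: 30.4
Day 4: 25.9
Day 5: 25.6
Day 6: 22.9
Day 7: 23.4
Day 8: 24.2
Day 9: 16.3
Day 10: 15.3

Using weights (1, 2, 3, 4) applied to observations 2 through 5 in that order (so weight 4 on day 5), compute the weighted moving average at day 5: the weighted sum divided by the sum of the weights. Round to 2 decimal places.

Weighted sum: 1·27.4 + 2·30.4 + 3·25.9 + 4·25.6 = 27.4 + 60.8 + 77.7 + 102.4 = 268.3
Weight total: 1 + 2 + 3 + 4 = 10
WMA = 268.3 / 10 = 26.83

26.83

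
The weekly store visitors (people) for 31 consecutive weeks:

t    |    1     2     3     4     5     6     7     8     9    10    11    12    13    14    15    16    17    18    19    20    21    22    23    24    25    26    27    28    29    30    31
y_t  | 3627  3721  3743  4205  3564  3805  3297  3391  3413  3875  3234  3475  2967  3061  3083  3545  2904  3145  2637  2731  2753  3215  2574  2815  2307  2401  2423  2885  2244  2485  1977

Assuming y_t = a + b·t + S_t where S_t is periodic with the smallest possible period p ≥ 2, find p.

First differences y_{t+1} − y_t: 94, 22, 462, -641, 241, -508, 94, 22, 462, -641, 241, -508, 94, 22, …
The difference pattern repeats every 6 terms and not for any smaller step, so p = 6.

6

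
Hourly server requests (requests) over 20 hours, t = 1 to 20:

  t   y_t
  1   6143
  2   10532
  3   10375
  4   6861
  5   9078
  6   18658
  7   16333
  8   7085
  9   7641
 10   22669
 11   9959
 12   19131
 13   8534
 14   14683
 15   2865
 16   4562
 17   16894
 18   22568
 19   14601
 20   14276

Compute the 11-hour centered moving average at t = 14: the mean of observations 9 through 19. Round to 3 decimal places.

13100.636

Sum of periods 9–19: 7641 + 22669 + 9959 + 19131 + 8534 + 14683 + 2865 + 4562 + 16894 + 22568 + 14601 = 144107
Divide by 11: 144107 / 11 = 13100.636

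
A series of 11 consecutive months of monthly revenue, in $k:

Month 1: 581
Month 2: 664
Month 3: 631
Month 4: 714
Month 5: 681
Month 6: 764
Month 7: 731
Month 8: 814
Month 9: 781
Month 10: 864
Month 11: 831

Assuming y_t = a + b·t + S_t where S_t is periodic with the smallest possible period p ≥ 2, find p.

First differences y_{t+1} − y_t: 83, -33, 83, -33, 83, -33, …
The difference pattern repeats every 2 terms and not for any smaller step, so p = 2.

2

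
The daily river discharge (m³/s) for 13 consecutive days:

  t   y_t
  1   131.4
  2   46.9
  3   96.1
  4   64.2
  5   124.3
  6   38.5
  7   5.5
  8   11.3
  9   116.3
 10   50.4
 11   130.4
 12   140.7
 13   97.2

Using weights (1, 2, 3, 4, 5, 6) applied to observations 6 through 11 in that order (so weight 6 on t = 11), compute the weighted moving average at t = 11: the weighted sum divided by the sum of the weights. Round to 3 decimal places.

75.381

Weighted sum: 1·38.5 + 2·5.5 + 3·11.3 + 4·116.3 + 5·50.4 + 6·130.4 = 38.5 + 11.0 + 33.9 + 465.2 + 252.0 + 782.4 = 1583.0
Weight total: 1 + 2 + 3 + 4 + 5 + 6 = 21
WMA = 1583.0 / 21 = 75.381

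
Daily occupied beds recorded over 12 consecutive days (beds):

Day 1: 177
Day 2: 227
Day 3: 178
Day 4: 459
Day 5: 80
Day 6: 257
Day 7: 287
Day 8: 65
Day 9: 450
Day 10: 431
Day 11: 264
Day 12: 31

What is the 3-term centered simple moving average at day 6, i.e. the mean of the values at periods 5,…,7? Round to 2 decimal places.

Sum of periods 5–7: 80 + 257 + 287 = 624
Divide by 3: 624 / 3 = 208.00

208.00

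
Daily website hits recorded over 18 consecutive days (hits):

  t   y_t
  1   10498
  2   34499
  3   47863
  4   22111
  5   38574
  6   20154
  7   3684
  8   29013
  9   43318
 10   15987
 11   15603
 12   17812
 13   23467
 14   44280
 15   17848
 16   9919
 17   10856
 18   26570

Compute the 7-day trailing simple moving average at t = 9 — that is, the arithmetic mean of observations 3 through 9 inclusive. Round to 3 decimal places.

Sum of periods 3–9: 47863 + 22111 + 38574 + 20154 + 3684 + 29013 + 43318 = 204717
Divide by 7: 204717 / 7 = 29245.286

29245.286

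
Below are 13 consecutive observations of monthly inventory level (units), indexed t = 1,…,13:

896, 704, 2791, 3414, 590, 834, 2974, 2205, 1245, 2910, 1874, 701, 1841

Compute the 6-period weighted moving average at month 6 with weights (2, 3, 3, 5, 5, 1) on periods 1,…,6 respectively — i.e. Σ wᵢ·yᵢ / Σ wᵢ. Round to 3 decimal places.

1743.737

Weighted sum: 2·896 + 3·704 + 3·2791 + 5·3414 + 5·590 + 1·834 = 1792 + 2112 + 8373 + 17070 + 2950 + 834 = 33131
Weight total: 2 + 3 + 3 + 5 + 5 + 1 = 19
WMA = 33131 / 19 = 1743.737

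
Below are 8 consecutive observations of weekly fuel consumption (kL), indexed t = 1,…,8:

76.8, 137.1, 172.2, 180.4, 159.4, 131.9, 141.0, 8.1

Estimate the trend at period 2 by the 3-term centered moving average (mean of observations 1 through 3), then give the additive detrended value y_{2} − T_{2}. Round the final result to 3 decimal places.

8.400

Trend T_2 = (76.8 + 137.1 + 172.2) / 3 = 386.1/3 = 128.70000
Detrended value: 137.1 − 128.70000 = 8.400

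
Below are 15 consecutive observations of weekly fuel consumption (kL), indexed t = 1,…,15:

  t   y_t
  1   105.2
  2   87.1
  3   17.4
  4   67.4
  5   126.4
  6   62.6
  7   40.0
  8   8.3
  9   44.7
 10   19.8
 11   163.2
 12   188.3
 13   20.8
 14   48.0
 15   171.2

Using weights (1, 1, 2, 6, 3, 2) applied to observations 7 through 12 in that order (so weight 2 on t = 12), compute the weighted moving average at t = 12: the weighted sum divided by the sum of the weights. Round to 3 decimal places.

74.847

Weighted sum: 1·40.0 + 1·8.3 + 2·44.7 + 6·19.8 + 3·163.2 + 2·188.3 = 40.0 + 8.3 + 89.4 + 118.8 + 489.6 + 376.6 = 1122.7
Weight total: 1 + 1 + 2 + 6 + 3 + 2 = 15
WMA = 1122.7 / 15 = 74.847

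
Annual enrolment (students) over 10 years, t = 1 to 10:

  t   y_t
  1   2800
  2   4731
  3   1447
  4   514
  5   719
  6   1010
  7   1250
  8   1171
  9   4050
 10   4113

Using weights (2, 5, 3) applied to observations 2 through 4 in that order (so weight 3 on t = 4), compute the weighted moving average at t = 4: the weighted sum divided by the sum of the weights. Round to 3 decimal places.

Weighted sum: 2·4731 + 5·1447 + 3·514 = 9462 + 7235 + 1542 = 18239
Weight total: 2 + 5 + 3 = 10
WMA = 18239 / 10 = 1823.900

1823.900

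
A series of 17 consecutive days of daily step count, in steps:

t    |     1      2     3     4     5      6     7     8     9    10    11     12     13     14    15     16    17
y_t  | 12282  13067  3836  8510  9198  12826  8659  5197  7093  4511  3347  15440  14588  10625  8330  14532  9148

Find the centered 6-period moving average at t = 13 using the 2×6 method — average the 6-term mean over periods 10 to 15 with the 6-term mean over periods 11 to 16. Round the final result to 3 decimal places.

10308.583

Sum over 10–15: 4511 + 3347 + 15440 + 14588 + 10625 + 8330 = 56841
Sum over 11–16: 3347 + 15440 + 14588 + 10625 + 8330 + 14532 = 66862
CMA at t=13 = (56841 + 66862) / (2·6) = 123703 / 12 = 10308.583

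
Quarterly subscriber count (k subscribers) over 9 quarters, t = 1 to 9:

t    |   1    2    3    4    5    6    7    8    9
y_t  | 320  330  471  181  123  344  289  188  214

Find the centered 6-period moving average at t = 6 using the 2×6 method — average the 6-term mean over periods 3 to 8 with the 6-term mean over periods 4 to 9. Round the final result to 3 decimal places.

244.583

Sum over 3–8: 471 + 181 + 123 + 344 + 289 + 188 = 1596
Sum over 4–9: 181 + 123 + 344 + 289 + 188 + 214 = 1339
CMA at t=6 = (1596 + 1339) / (2·6) = 2935 / 12 = 244.583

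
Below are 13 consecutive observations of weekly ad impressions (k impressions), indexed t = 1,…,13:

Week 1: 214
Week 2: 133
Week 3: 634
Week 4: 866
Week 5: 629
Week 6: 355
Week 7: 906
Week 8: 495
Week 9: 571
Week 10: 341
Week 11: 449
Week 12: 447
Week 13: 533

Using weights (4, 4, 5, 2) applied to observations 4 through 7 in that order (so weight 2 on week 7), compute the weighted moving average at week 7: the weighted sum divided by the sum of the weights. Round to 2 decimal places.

Weighted sum: 4·866 + 4·629 + 5·355 + 2·906 = 3464 + 2516 + 1775 + 1812 = 9567
Weight total: 4 + 4 + 5 + 2 = 15
WMA = 9567 / 15 = 637.80

637.80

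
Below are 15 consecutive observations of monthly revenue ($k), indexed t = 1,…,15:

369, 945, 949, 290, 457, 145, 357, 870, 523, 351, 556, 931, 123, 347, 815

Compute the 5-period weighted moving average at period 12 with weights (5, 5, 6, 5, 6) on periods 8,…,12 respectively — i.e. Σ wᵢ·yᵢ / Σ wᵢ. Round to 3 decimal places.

645.815

Weighted sum: 5·870 + 5·523 + 6·351 + 5·556 + 6·931 = 4350 + 2615 + 2106 + 2780 + 5586 = 17437
Weight total: 5 + 5 + 6 + 5 + 6 = 27
WMA = 17437 / 27 = 645.815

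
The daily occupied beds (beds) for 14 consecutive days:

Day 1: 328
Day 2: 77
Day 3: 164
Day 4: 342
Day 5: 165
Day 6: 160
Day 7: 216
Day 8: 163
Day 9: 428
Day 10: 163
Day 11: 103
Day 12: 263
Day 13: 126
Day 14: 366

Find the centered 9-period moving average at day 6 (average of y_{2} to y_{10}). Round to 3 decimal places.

Sum of periods 2–10: 77 + 164 + 342 + 165 + 160 + 216 + 163 + 428 + 163 = 1878
Divide by 9: 1878 / 9 = 208.667

208.667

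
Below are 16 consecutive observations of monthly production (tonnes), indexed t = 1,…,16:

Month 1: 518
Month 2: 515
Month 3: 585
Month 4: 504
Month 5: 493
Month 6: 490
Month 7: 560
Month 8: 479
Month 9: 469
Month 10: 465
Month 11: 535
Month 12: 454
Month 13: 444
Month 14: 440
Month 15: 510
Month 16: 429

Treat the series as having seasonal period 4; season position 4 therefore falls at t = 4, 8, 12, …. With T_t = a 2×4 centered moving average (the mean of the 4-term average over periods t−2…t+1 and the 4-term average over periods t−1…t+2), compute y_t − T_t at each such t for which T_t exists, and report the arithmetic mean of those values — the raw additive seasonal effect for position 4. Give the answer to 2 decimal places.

-17.29

Season position 4 occurs at t = 4, 8, 12 (where T_t is defined).
t=4: T_4 = 521.1250; y_4 − T_4 = 504 − 521.1250 = -17.1250
t=8: T_8 = 496.3750; y_8 − T_8 = 479 − 496.3750 = -17.3750
t=12: T_12 = 471.3750; y_12 − T_12 = 454 − 471.3750 = -17.3750
Mean deviation: (-17.1250 + -17.3750 + -17.3750) / 3 = -17.29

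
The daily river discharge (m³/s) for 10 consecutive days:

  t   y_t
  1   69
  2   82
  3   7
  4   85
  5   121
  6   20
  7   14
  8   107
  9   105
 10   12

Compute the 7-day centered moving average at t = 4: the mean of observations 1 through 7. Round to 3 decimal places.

56.857

Sum of periods 1–7: 69 + 82 + 7 + 85 + 121 + 20 + 14 = 398
Divide by 7: 398 / 7 = 56.857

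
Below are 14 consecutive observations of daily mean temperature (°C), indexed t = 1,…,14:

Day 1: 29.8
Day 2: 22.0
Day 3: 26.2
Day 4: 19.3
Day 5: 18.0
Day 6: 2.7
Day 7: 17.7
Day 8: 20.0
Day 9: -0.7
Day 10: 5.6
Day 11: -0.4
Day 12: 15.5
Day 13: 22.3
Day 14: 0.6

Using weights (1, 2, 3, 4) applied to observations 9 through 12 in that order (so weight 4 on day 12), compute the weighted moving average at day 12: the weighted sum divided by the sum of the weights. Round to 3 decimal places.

7.130

Weighted sum: 1·-0.7 + 2·5.6 + 3·-0.4 + 4·15.5 = -0.7 + 11.2 + -1.2 + 62.0 = 71.3
Weight total: 1 + 2 + 3 + 4 = 10
WMA = 71.3 / 10 = 7.130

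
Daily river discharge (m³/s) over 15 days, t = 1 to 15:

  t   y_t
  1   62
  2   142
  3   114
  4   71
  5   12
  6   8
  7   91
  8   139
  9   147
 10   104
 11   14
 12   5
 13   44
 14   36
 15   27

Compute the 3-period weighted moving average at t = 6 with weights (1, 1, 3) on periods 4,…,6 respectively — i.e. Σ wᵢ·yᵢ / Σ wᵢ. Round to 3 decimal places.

21.400

Weighted sum: 1·71 + 1·12 + 3·8 = 71 + 12 + 24 = 107
Weight total: 1 + 1 + 3 = 5
WMA = 107 / 5 = 21.400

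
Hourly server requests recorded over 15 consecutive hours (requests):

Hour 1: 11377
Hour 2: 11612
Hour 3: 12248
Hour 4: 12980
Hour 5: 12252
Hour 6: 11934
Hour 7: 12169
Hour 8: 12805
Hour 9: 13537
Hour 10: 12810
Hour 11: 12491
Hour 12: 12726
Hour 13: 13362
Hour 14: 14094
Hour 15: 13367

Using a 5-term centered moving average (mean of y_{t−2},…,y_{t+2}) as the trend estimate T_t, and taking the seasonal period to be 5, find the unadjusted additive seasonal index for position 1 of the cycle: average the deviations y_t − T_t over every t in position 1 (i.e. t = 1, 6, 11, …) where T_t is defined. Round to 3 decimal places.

-494.100

Season position 1 occurs at t = 6, 11 (where T_t is defined).
t=6: T_6 = 12428.00000; y_6 − T_6 = 11934 − 12428.00000 = -494.00000
t=11: T_11 = 12985.20000; y_11 − T_11 = 12491 − 12985.20000 = -494.20000
Mean deviation: (-494.00000 + -494.20000) / 2 = -494.100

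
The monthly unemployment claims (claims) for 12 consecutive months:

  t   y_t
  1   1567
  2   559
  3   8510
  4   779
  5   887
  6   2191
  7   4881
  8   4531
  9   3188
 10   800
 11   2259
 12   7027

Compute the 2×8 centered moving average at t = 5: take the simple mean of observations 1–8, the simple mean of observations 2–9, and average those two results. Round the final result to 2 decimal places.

Sum over 1–8: 1567 + 559 + 8510 + 779 + 887 + 2191 + 4881 + 4531 = 23905
Sum over 2–9: 559 + 8510 + 779 + 887 + 2191 + 4881 + 4531 + 3188 = 25526
CMA at t=5 = (23905 + 25526) / (2·8) = 49431 / 16 = 3089.44

3089.44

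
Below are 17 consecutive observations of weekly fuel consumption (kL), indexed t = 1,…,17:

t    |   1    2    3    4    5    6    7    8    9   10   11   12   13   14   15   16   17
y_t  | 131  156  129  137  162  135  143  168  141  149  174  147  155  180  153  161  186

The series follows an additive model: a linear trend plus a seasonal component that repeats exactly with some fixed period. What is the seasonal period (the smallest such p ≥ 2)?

First differences y_{t+1} − y_t: 25, -27, 8, 25, -27, 8, 25, -27, …
The difference pattern repeats every 3 terms and not for any smaller step, so p = 3.

3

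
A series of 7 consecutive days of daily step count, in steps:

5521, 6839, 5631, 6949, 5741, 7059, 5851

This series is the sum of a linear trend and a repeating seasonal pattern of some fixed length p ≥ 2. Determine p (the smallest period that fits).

First differences y_{t+1} − y_t: 1318, -1208, 1318, -1208, 1318, -1208, …
The difference pattern repeats every 2 terms and not for any smaller step, so p = 2.

2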